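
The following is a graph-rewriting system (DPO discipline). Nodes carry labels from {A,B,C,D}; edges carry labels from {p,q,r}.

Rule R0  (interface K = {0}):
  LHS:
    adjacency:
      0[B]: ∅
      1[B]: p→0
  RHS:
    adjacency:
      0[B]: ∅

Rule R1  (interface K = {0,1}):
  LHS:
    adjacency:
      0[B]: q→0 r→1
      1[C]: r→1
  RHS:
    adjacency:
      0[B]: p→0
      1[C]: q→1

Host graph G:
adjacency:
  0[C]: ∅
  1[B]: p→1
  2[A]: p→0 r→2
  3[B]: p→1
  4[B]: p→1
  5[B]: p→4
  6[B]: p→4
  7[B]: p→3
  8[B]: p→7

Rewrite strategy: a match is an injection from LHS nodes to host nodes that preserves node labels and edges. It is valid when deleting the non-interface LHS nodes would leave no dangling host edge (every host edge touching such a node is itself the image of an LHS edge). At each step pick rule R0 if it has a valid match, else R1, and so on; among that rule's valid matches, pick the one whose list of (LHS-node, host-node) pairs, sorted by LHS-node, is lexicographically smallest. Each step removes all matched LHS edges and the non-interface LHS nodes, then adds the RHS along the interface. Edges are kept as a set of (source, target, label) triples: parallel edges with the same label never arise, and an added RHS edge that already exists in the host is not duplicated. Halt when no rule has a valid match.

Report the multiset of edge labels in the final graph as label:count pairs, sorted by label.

Answer: p:2 r:1

Steps:
start.  V:9 E:9  edges: 1-p->1 2-p->0 2-r->2 3-p->1 4-p->1 5-p->4 6-p->4 7-p->3 8-p->7
1. fire R0 via {0↦4, 1↦5}  →  V:8 E:8  edges: 1-p->1 2-p->0 2-r->2 3-p->1 4-p->1 6-p->4 7-p->3 8-p->7
2. fire R0 via {0↦4, 1↦6}  →  V:7 E:7  edges: 1-p->1 2-p->0 2-r->2 3-p->1 4-p->1 7-p->3 8-p->7
3. fire R0 via {0↦1, 1↦4}  →  V:6 E:6  edges: 1-p->1 2-p->0 2-r->2 3-p->1 7-p->3 8-p->7
4. fire R0 via {0↦7, 1↦8}  →  V:5 E:5  edges: 1-p->1 2-p->0 2-r->2 3-p->1 7-p->3
5. fire R0 via {0↦3, 1↦7}  →  V:4 E:4  edges: 1-p->1 2-p->0 2-r->2 3-p->1
6. fire R0 via {0↦1, 1↦3}  →  V:3 E:3  edges: 1-p->1 2-p->0 2-r->2
normal form: no rule applies after step 6
NF edges: [(1, 1, 'p'), (2, 0, 'p'), (2, 2, 'r')]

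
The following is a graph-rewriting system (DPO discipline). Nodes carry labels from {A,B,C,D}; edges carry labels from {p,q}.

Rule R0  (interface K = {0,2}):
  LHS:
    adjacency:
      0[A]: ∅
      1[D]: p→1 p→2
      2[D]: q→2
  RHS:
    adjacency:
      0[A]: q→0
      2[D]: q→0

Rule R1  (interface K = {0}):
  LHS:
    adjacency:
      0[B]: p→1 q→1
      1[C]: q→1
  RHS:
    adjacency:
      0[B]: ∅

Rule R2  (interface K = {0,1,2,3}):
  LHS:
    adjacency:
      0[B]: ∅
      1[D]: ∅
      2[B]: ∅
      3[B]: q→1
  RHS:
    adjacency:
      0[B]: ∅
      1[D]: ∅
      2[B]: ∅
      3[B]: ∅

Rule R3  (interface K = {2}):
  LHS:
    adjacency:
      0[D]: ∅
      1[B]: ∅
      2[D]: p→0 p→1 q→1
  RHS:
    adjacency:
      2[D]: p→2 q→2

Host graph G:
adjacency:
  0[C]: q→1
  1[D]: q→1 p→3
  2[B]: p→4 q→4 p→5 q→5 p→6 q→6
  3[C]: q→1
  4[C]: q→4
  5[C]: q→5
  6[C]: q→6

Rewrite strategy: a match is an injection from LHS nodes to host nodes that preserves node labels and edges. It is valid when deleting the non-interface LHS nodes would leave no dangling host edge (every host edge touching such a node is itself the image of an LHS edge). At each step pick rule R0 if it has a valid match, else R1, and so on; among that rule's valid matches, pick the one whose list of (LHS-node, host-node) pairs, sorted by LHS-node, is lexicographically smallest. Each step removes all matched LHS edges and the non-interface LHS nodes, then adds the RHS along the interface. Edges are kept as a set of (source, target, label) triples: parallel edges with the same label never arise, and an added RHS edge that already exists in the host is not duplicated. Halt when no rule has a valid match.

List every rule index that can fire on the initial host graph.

Answer: [R1]

Rewrite trace:
R0: no valid match — LHS pattern not found
R1: 3 valid matches — {0↦2, 1↦4}, {0↦2, 1↦5}, {0↦2, 1↦6}
R2: no valid match — LHS pattern not found
R3: no valid match — LHS pattern not found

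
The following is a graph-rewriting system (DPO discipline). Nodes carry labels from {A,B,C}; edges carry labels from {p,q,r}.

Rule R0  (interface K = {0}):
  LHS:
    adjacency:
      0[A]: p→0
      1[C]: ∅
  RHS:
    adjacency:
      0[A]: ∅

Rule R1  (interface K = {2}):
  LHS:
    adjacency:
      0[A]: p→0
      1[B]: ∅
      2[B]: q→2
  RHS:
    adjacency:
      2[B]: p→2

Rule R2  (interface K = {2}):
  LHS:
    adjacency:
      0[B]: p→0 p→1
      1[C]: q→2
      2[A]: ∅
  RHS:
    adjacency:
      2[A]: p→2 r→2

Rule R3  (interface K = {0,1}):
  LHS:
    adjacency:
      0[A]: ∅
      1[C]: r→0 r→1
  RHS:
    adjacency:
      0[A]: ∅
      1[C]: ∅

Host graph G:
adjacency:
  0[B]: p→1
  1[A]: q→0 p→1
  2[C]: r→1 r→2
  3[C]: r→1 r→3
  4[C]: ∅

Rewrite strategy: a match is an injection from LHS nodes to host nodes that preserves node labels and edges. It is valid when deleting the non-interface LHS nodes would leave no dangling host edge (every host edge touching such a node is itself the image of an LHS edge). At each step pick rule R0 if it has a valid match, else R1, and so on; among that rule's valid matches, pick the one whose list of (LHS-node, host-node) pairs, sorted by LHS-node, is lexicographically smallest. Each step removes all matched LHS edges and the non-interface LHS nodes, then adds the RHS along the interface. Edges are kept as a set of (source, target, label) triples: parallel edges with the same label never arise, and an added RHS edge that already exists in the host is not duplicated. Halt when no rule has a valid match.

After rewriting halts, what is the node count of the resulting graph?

Answer: 4

Derivation:
[0] host  ⇒  5 nodes, 7 edges  {0-p->1 1-q->0 1-p->1 2-r->1 2-r->2 3-r->1 3-r->3}
[1] R0 @ {0↦1, 1↦4}  ⇒  4 nodes, 6 edges  {0-p->1 1-q->0 2-r->1 2-r->2 3-r->1 3-r->3}
[2] R3 @ {0↦1, 1↦2}  ⇒  4 nodes, 4 edges  {0-p->1 1-q->0 3-r->1 3-r->3}
[3] R3 @ {0↦1, 1↦3}  ⇒  4 nodes, 2 edges  {0-p->1 1-q->0}
halt: no rule applies after step 3
NF nodes: {0:B, 1:A, 2:C, 3:C}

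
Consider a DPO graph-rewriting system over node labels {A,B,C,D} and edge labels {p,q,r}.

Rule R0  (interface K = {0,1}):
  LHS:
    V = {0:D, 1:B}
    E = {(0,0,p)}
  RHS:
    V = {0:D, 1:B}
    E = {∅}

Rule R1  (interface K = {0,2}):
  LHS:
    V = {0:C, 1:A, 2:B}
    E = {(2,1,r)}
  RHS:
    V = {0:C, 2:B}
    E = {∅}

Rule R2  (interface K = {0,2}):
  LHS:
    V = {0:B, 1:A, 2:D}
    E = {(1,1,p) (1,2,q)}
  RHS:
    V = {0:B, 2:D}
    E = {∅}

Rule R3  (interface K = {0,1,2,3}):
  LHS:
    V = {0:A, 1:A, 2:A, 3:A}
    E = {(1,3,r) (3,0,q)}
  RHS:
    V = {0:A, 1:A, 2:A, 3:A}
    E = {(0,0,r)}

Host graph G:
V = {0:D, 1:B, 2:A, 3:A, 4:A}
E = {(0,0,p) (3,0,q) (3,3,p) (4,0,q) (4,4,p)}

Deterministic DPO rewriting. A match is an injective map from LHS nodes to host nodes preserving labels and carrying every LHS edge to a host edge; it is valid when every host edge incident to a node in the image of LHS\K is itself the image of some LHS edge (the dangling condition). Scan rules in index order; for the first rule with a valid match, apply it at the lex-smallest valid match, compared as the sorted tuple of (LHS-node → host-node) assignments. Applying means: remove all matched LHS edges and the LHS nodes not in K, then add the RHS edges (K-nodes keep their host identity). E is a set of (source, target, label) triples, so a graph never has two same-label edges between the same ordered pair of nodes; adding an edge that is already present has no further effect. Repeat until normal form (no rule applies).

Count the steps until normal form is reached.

Answer: 3

Derivation:
start.  V:5 E:5  edges: 0-p->0 3-q->0 3-p->3 4-q->0 4-p->4
1. fire R0 via {0↦0, 1↦1}  →  V:5 E:4  edges: 3-q->0 3-p->3 4-q->0 4-p->4
2. fire R2 via {0↦1, 1↦3, 2↦0}  →  V:4 E:2  edges: 4-q->0 4-p->4
3. fire R2 via {0↦1, 1↦4, 2↦0}  →  V:3 E:0  edges: ∅
halt: no rule applies after step 3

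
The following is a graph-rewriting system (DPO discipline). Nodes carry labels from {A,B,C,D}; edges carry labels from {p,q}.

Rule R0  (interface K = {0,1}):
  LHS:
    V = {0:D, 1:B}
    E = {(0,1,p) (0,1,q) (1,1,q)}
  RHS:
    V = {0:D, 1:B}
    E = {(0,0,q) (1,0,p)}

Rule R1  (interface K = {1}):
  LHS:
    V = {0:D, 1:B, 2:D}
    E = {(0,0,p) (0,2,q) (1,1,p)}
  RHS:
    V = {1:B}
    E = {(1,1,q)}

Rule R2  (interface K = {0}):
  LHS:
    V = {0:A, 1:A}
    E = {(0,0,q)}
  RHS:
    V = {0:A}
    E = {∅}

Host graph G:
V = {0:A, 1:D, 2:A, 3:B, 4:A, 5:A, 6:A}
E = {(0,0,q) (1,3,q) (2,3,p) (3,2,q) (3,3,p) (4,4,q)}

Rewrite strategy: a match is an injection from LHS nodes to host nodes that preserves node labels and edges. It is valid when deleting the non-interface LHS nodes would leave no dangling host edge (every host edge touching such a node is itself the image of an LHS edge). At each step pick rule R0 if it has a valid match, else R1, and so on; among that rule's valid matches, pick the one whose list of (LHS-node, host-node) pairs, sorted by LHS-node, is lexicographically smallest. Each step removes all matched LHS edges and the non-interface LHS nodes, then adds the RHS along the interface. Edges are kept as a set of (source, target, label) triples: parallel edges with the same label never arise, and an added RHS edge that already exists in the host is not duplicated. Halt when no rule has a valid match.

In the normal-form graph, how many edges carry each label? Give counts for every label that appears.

Answer: p:2 q:2

Steps:
[0] host  ⇒  7 nodes, 6 edges  {0-q->0 1-q->3 2-p->3 3-q->2 3-p->3 4-q->4}
[1] R2 @ {0↦0, 1↦5}  ⇒  6 nodes, 5 edges  {1-q->3 2-p->3 3-q->2 3-p->3 4-q->4}
[2] R2 @ {0↦4, 1↦0}  ⇒  5 nodes, 4 edges  {1-q->3 2-p->3 3-q->2 3-p->3}
halt: no rule applies after step 2
NF edges: [(1, 3, 'q'), (2, 3, 'p'), (3, 2, 'q'), (3, 3, 'p')]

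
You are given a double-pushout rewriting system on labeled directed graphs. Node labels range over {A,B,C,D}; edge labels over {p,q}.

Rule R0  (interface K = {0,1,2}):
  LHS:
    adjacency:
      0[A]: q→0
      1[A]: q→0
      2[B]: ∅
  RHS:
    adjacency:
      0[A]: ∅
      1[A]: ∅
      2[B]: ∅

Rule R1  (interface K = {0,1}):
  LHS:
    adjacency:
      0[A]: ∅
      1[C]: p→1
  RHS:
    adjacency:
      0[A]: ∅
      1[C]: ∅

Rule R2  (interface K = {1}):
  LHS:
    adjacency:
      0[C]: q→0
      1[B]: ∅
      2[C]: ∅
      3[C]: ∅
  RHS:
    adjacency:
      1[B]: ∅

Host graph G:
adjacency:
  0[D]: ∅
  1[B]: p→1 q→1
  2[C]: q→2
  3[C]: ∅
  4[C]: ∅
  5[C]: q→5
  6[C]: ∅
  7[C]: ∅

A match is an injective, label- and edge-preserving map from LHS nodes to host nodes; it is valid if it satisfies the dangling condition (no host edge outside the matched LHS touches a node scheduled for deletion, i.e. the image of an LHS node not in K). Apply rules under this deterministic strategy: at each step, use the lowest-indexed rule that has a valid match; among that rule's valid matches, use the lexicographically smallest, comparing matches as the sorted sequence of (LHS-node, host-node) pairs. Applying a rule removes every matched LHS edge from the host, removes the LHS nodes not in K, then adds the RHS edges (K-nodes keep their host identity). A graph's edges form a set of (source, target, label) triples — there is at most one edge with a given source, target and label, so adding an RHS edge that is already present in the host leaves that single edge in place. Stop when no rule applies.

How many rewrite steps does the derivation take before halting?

start.  V:8 E:4  edges: 1-p->1 1-q->1 2-q->2 5-q->5
1. fire R2 via {0↦2, 1↦1, 2↦3, 3↦4}  →  V:5 E:3  edges: 1-p->1 1-q->1 5-q->5
2. fire R2 via {0↦5, 1↦1, 2↦6, 3↦7}  →  V:2 E:2  edges: 1-p->1 1-q->1
halt: no rule applies after step 2

Answer: 2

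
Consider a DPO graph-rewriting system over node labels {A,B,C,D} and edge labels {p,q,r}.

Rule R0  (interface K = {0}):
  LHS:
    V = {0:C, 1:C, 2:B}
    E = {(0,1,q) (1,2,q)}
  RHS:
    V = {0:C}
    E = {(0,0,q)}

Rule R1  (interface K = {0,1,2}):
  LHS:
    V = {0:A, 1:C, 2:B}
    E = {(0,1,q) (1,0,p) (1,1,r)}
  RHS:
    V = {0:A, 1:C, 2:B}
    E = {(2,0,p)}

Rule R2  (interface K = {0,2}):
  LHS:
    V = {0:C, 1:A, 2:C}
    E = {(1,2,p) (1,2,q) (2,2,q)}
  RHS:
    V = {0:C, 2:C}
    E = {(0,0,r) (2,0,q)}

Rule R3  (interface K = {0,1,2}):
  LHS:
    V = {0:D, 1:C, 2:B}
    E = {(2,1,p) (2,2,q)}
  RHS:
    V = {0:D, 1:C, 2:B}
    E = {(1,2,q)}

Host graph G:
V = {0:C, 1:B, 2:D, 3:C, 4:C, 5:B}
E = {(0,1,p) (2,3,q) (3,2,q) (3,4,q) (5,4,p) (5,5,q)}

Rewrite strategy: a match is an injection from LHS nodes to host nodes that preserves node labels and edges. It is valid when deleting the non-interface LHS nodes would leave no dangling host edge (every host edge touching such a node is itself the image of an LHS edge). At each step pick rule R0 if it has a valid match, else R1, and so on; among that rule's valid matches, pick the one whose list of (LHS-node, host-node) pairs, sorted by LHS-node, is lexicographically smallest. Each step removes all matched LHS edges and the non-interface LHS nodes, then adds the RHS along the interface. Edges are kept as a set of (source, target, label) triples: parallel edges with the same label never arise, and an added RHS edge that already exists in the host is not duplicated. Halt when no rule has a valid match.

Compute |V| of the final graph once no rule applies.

initial: |V|=6 |E|=6  E = 0-p->1 2-q->3 3-q->2 3-q->4 5-p->4 5-q->5
step 1: apply R3 at {0↦2, 1↦4, 2↦5}  → |V|=6 |E|=5  E = 0-p->1 2-q->3 3-q->2 3-q->4 4-q->5
step 2: apply R0 at {0↦3, 1↦4, 2↦5}  → |V|=4 |E|=4  E = 0-p->1 2-q->3 3-q->2 3-q->3
halt: no rule applies after step 2
NF nodes: {0:C, 1:B, 2:D, 3:C}

Answer: 4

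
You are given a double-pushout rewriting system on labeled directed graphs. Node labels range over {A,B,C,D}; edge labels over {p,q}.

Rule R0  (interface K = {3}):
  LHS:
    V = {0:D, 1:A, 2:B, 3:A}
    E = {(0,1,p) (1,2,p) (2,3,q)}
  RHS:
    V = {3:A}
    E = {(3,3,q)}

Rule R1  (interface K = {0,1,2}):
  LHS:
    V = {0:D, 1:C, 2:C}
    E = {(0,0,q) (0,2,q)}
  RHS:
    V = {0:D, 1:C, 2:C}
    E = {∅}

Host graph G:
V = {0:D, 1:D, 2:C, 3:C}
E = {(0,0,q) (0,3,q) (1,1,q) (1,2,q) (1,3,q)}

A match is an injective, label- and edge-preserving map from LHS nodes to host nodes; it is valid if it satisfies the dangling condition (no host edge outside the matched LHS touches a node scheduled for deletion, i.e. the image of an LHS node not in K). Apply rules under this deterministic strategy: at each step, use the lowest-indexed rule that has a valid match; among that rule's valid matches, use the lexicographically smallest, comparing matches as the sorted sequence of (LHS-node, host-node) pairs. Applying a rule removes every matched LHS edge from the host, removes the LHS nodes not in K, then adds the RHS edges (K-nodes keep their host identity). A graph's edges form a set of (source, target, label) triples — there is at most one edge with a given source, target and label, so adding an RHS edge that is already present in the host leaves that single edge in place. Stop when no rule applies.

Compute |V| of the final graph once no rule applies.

Answer: 4

Steps:
initial: |V|=4 |E|=5  E = 0-q->0 0-q->3 1-q->1 1-q->2 1-q->3
step 1: apply R1 at {0↦0, 1↦2, 2↦3}  → |V|=4 |E|=3  E = 1-q->1 1-q->2 1-q->3
step 2: apply R1 at {0↦1, 1↦2, 2↦3}  → |V|=4 |E|=1  E = 1-q->2
normal form: no rule applies after step 2
NF nodes: {0:D, 1:D, 2:C, 3:C}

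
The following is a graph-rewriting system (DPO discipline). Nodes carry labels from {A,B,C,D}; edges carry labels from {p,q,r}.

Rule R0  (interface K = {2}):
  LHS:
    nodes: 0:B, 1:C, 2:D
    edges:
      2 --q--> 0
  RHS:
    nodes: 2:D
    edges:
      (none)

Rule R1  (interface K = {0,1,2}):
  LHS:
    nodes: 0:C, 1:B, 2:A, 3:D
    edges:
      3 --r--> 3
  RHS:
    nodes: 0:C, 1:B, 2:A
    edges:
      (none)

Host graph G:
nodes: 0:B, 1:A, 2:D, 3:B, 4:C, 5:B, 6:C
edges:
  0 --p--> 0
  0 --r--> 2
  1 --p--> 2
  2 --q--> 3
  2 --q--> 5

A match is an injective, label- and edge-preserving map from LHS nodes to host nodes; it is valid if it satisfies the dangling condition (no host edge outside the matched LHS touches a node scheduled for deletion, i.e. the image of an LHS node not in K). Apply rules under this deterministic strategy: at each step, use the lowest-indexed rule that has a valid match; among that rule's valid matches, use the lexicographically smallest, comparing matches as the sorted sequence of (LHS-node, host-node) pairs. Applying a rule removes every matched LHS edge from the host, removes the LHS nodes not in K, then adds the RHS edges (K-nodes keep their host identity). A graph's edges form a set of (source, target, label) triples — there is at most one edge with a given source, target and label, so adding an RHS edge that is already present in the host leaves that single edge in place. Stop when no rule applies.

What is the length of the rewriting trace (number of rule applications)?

Answer: 2

Derivation:
start.  V:7 E:5  edges: 0-p->0 0-r->2 1-p->2 2-q->3 2-q->5
1. fire R0 via {0↦3, 1↦4, 2↦2}  →  V:5 E:4  edges: 0-p->0 0-r->2 1-p->2 2-q->5
2. fire R0 via {0↦5, 1↦6, 2↦2}  →  V:3 E:3  edges: 0-p->0 0-r->2 1-p->2
halt: no rule applies after step 2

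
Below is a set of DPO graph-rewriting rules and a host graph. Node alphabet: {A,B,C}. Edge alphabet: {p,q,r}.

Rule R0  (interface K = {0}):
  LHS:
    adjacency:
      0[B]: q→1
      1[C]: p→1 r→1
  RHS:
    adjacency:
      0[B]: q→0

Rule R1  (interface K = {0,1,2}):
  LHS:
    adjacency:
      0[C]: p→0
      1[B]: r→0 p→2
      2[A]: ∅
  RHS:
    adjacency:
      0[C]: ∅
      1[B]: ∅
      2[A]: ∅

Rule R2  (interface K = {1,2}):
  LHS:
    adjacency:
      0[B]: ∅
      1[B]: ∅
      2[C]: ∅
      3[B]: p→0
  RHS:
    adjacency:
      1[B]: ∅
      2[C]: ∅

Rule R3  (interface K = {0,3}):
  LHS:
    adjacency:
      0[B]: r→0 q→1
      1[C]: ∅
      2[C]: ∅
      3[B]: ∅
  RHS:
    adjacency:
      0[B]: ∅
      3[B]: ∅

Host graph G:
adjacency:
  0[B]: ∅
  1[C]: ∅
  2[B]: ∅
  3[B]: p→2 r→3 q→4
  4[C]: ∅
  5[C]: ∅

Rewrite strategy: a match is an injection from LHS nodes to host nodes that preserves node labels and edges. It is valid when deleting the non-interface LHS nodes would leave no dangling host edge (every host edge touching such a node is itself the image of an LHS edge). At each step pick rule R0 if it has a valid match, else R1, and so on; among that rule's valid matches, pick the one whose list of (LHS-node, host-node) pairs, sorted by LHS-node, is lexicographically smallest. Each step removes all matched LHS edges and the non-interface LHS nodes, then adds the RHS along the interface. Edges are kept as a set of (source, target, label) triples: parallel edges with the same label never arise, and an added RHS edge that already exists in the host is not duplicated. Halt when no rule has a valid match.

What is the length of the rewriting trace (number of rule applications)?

Answer: 2

Rewrite trace:
start.  V:6 E:3  edges: 3-p->2 3-r->3 3-q->4
1. fire R3 via {0↦3, 1↦4, 2↦1, 3↦0}  →  V:4 E:1  edges: 3-p->2
2. fire R2 via {0↦2, 1↦0, 2↦5, 3↦3}  →  V:2 E:0  edges: ∅
normal form: no rule applies after step 2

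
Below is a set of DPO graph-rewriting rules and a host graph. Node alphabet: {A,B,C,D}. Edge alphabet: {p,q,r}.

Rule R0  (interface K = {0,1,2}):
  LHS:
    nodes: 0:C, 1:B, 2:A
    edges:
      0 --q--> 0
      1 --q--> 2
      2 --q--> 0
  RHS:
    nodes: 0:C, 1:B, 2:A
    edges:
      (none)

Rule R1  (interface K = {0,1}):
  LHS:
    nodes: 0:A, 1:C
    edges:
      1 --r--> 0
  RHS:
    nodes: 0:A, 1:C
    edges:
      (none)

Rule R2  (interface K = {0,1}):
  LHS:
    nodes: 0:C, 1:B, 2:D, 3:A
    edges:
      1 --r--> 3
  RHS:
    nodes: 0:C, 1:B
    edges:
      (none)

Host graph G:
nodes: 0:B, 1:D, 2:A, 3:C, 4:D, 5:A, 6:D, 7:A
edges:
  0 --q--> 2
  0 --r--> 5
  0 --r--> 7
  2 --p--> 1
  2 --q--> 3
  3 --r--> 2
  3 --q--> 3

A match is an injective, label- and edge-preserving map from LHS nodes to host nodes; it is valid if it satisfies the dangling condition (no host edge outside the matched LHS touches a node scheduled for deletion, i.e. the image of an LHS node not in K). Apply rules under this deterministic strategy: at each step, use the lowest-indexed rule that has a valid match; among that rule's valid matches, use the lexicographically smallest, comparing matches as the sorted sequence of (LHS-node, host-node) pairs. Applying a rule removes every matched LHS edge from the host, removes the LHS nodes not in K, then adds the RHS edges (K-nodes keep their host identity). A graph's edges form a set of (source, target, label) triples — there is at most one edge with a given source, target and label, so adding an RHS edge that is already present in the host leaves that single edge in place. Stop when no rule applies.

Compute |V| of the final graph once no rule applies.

[0] host  ⇒  8 nodes, 7 edges  {0-q->2 0-r->5 0-r->7 2-p->1 2-q->3 3-r->2 3-q->3}
[1] R0 @ {0↦3, 1↦0, 2↦2}  ⇒  8 nodes, 4 edges  {0-r->5 0-r->7 2-p->1 3-r->2}
[2] R1 @ {0↦2, 1↦3}  ⇒  8 nodes, 3 edges  {0-r->5 0-r->7 2-p->1}
[3] R2 @ {0↦3, 1↦0, 2↦4, 3↦5}  ⇒  6 nodes, 2 edges  {0-r->7 2-p->1}
[4] R2 @ {0↦3, 1↦0, 2↦6, 3↦7}  ⇒  4 nodes, 1 edges  {2-p->1}
final graph: no rule applies after step 4
NF nodes: {0:B, 1:D, 2:A, 3:C}

Answer: 4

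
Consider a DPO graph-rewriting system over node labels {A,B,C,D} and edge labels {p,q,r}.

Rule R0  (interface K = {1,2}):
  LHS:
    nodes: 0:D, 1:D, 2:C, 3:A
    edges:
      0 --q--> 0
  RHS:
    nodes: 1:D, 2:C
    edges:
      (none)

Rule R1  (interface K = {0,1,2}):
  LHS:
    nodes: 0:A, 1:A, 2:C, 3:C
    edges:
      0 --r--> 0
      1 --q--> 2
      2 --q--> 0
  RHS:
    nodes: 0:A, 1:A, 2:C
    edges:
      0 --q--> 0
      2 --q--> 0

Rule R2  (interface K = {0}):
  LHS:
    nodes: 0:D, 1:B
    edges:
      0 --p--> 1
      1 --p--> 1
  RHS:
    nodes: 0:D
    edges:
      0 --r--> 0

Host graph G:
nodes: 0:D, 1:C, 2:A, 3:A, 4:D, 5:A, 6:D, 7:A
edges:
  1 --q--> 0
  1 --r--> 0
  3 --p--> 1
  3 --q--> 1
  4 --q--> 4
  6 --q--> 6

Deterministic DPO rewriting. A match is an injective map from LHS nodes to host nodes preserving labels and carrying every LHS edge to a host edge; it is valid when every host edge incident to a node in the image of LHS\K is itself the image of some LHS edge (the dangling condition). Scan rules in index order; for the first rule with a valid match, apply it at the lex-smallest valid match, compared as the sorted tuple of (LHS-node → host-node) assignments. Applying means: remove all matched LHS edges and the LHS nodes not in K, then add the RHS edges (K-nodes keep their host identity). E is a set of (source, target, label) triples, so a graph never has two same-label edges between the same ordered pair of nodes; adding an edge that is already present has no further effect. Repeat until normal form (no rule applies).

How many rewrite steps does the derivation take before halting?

start.  V:8 E:6  edges: 1-q->0 1-r->0 3-p->1 3-q->1 4-q->4 6-q->6
1. fire R0 via {0↦4, 1↦0, 2↦1, 3↦2}  →  V:6 E:5  edges: 1-q->0 1-r->0 3-p->1 3-q->1 6-q->6
2. fire R0 via {0↦6, 1↦0, 2↦1, 3↦5}  →  V:4 E:4  edges: 1-q->0 1-r->0 3-p->1 3-q->1
final graph: no rule applies after step 2

Answer: 2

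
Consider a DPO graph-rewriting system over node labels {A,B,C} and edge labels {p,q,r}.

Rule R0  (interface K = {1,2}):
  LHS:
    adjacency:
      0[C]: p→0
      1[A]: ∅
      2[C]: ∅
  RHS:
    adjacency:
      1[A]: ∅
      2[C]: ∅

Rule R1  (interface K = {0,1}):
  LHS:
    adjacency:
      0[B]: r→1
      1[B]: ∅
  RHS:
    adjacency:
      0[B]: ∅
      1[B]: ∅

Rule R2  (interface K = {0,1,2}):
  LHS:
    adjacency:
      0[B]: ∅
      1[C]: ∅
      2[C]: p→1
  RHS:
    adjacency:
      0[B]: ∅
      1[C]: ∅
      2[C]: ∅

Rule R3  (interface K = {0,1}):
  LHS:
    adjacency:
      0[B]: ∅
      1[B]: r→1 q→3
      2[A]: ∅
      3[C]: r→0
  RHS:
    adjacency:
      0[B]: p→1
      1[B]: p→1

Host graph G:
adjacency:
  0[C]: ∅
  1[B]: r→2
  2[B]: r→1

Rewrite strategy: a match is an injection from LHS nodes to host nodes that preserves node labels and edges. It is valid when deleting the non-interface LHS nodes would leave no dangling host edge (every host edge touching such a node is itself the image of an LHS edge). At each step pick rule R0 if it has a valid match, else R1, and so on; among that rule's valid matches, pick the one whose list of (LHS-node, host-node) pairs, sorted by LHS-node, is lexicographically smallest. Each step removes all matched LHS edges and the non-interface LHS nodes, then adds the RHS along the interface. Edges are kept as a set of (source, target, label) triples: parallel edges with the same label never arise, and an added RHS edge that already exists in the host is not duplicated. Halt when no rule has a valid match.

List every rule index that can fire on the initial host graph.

Answer: [R1]

Derivation:
R0: no valid match — LHS pattern not found
R1: 2 valid matches — {0↦1, 1↦2}, {0↦2, 1↦1}
R2: no valid match — LHS pattern not found
R3: no valid match — LHS pattern not found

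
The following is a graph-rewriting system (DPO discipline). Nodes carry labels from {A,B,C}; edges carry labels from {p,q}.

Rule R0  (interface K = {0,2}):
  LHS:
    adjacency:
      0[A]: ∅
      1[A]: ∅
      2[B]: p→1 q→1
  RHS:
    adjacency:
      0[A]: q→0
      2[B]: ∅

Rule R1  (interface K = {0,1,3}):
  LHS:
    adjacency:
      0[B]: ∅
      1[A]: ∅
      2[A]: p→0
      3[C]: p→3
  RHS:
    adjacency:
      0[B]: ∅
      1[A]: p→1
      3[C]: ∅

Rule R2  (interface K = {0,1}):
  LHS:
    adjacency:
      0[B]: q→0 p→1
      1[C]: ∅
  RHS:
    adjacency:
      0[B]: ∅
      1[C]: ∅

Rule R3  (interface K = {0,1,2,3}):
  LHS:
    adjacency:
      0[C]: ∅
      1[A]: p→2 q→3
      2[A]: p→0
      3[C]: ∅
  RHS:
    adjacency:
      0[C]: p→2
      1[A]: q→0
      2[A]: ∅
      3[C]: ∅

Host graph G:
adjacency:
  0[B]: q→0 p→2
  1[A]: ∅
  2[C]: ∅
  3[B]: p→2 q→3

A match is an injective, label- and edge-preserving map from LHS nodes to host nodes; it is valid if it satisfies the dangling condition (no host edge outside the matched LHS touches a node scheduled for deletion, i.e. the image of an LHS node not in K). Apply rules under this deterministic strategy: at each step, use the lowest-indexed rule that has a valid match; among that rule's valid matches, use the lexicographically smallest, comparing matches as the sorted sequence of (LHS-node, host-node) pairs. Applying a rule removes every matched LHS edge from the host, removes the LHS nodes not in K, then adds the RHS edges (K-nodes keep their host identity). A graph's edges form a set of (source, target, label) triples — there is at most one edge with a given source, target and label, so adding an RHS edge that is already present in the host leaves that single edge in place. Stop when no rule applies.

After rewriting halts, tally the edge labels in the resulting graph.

[0] host  ⇒  4 nodes, 4 edges  {0-q->0 0-p->2 3-p->2 3-q->3}
[1] R2 @ {0↦0, 1↦2}  ⇒  4 nodes, 2 edges  {3-p->2 3-q->3}
[2] R2 @ {0↦3, 1↦2}  ⇒  4 nodes, 0 edges  {∅}
final graph: no rule applies after step 2
NF edges: []

Answer: (no edges)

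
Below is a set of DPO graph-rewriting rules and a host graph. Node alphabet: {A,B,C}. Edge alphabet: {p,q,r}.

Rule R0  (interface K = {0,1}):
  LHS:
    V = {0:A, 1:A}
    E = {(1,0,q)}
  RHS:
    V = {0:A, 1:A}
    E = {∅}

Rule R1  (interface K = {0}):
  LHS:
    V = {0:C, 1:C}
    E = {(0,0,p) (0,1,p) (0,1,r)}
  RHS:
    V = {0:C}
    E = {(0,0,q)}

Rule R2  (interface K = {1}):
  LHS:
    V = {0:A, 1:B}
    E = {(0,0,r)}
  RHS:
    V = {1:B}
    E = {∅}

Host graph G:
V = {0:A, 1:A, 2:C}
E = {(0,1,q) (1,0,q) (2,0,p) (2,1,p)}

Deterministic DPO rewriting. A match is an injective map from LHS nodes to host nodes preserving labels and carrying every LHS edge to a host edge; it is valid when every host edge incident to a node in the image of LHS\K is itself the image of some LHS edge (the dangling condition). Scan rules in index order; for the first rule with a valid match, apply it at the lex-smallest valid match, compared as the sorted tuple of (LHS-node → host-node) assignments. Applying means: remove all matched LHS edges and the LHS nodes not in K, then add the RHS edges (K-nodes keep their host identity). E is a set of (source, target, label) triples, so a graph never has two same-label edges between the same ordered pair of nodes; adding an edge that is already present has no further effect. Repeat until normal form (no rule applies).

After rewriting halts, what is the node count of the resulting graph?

initial: |V|=3 |E|=4  E = 0-q->1 1-q->0 2-p->0 2-p->1
step 1: apply R0 at {0↦0, 1↦1}  → |V|=3 |E|=3  E = 0-q->1 2-p->0 2-p->1
step 2: apply R0 at {0↦1, 1↦0}  → |V|=3 |E|=2  E = 2-p->0 2-p->1
normal form: no rule applies after step 2
NF nodes: {0:A, 1:A, 2:C}

Answer: 3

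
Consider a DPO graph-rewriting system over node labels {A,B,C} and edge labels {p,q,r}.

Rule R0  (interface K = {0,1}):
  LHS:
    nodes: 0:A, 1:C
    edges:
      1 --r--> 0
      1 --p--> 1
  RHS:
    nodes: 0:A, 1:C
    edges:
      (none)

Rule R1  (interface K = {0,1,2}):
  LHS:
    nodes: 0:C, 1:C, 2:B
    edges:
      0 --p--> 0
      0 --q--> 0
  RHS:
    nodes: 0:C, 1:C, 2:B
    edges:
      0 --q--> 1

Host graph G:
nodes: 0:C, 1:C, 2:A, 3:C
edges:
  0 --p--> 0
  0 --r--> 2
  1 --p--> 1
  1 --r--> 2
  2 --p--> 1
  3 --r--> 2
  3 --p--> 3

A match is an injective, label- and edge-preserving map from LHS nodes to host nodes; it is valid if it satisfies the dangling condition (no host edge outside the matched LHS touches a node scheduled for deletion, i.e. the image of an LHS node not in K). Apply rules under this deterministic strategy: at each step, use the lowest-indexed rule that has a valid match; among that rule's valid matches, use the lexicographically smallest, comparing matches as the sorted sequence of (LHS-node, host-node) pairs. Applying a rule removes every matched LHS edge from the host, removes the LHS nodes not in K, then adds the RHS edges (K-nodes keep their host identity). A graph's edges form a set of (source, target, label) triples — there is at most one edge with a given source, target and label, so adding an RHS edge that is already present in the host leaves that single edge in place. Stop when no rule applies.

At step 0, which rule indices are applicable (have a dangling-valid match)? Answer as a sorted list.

Answer: [R0]

Derivation:
R0: 3 valid matches — {0↦2, 1↦0}, {0↦2, 1↦1}, {0↦2, 1↦3}
R1: no valid match — LHS pattern not found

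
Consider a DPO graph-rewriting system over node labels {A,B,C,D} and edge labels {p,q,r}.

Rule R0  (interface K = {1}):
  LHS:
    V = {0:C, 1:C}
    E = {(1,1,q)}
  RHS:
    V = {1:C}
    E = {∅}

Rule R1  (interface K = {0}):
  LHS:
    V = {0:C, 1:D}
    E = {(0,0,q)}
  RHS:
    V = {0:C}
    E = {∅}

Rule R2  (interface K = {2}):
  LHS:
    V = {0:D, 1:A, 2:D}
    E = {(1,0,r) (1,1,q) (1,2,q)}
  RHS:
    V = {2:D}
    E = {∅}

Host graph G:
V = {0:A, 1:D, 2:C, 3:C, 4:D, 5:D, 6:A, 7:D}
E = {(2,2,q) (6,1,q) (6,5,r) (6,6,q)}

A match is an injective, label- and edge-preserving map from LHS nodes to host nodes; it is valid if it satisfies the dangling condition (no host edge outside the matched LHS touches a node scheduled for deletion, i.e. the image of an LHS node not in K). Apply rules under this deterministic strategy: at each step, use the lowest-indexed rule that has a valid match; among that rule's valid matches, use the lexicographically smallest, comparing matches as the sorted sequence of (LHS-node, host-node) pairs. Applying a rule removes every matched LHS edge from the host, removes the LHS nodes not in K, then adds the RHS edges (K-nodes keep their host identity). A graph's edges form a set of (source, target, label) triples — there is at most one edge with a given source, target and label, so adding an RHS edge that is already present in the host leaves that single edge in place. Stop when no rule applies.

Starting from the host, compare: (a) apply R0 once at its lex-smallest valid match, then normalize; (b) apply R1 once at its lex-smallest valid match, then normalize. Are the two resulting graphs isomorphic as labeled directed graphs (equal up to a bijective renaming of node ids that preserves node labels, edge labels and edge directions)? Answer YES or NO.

Answer: NO

Derivation:
branch R0-first: apply at {0↦3, 1↦2} → |E|=3, then 1 more step(s) → NF |V|=5 |E|=0 V={0:A, 1:D, 2:C, 4:D, 7:D} E=∅
branch R1-first: apply at {0↦2, 1↦4} → |E|=3, then 1 more step(s) → NF |V|=5 |E|=0 V={0:A, 1:D, 2:C, 3:C, 7:D} E=∅
graphs not isomorphic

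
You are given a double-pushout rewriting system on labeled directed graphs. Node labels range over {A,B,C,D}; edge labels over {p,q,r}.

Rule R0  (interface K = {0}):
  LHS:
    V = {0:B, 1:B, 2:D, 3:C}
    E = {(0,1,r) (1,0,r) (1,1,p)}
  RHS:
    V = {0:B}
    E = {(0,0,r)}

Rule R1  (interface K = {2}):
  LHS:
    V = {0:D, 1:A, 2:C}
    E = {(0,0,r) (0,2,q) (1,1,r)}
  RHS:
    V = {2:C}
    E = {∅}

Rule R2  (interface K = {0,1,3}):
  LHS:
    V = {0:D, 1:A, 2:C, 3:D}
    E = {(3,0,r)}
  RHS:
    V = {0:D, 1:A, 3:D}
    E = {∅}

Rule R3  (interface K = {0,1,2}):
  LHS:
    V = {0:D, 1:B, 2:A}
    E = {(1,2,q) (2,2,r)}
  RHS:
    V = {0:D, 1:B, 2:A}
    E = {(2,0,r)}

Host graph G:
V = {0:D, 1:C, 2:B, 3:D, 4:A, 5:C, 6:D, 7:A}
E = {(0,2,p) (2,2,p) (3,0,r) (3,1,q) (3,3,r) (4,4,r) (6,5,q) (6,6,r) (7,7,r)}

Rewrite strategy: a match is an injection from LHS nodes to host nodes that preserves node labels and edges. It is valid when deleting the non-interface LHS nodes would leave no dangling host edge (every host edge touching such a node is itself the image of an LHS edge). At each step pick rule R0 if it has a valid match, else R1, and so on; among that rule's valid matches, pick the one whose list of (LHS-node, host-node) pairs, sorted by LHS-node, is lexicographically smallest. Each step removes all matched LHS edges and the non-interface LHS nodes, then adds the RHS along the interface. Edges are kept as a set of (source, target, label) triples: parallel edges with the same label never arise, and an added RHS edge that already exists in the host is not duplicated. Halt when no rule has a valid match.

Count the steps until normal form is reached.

start.  V:8 E:9  edges: 0-p->2 2-p->2 3-r->0 3-q->1 3-r->3 4-r->4 6-q->5 6-r->6 7-r->7
1. fire R1 via {0↦6, 1↦4, 2↦5}  →  V:6 E:6  edges: 0-p->2 2-p->2 3-r->0 3-q->1 3-r->3 7-r->7
2. fire R2 via {0↦0, 1↦7, 2↦5, 3↦3}  →  V:5 E:5  edges: 0-p->2 2-p->2 3-q->1 3-r->3 7-r->7
3. fire R1 via {0↦3, 1↦7, 2↦1}  →  V:3 E:2  edges: 0-p->2 2-p->2
normal form: no rule applies after step 3

Answer: 3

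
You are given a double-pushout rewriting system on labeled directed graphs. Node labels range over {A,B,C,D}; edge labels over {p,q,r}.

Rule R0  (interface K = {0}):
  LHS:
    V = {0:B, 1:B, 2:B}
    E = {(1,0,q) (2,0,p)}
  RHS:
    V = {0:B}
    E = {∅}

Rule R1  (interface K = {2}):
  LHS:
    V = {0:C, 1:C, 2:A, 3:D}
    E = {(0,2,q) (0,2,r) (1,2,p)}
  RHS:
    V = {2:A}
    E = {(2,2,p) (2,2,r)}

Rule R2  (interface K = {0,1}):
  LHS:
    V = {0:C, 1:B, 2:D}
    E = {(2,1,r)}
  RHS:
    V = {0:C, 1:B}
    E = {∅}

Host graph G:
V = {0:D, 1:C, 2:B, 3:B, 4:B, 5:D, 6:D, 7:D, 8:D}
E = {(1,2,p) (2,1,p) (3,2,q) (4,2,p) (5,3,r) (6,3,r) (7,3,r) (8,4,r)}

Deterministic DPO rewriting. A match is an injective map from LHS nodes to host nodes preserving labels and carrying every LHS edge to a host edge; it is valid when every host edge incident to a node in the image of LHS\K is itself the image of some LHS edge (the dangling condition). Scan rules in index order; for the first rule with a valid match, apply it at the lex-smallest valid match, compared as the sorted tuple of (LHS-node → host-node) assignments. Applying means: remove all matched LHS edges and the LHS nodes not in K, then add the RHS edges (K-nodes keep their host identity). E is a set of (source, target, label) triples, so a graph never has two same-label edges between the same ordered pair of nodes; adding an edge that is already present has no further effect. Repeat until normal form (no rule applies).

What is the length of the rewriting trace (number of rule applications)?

Answer: 5

Derivation:
start.  V:9 E:8  edges: 1-p->2 2-p->1 3-q->2 4-p->2 5-r->3 6-r->3 7-r->3 8-r->4
1. fire R2 via {0↦1, 1↦3, 2↦5}  →  V:8 E:7  edges: 1-p->2 2-p->1 3-q->2 4-p->2 6-r->3 7-r->3 8-r->4
2. fire R2 via {0↦1, 1↦3, 2↦6}  →  V:7 E:6  edges: 1-p->2 2-p->1 3-q->2 4-p->2 7-r->3 8-r->4
3. fire R2 via {0↦1, 1↦3, 2↦7}  →  V:6 E:5  edges: 1-p->2 2-p->1 3-q->2 4-p->2 8-r->4
4. fire R2 via {0↦1, 1↦4, 2↦8}  →  V:5 E:4  edges: 1-p->2 2-p->1 3-q->2 4-p->2
5. fire R0 via {0↦2, 1↦3, 2↦4}  →  V:3 E:2  edges: 1-p->2 2-p->1
halt: no rule applies after step 5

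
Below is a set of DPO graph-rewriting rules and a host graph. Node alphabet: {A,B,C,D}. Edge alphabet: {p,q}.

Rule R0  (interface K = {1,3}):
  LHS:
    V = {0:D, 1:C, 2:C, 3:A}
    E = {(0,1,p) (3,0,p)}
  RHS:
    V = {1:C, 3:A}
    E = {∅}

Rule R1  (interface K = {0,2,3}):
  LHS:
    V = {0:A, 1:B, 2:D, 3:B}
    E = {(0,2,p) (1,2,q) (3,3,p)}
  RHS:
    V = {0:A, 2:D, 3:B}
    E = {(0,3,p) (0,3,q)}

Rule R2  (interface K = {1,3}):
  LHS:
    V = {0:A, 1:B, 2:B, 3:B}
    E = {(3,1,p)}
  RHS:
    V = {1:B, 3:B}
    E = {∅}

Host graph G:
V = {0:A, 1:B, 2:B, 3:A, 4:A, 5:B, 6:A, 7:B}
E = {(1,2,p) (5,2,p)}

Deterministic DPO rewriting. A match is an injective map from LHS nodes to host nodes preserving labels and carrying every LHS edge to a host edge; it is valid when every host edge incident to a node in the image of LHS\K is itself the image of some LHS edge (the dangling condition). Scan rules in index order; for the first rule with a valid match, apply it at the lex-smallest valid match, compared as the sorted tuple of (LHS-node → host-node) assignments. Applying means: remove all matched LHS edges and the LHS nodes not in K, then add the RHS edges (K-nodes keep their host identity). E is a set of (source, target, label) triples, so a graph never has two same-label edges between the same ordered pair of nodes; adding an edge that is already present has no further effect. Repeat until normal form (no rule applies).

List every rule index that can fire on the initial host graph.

Answer: [R2]

Rewrite trace:
R0: no valid match — LHS pattern not found
R1: no valid match — LHS pattern not found
R2: 8 valid matches — {0↦0, 1↦2, 2↦7, 3↦1}, {0↦0, 1↦2, 2↦7, 3↦5}, {0↦3, 1↦2, 2↦7, 3↦1} (+5 more)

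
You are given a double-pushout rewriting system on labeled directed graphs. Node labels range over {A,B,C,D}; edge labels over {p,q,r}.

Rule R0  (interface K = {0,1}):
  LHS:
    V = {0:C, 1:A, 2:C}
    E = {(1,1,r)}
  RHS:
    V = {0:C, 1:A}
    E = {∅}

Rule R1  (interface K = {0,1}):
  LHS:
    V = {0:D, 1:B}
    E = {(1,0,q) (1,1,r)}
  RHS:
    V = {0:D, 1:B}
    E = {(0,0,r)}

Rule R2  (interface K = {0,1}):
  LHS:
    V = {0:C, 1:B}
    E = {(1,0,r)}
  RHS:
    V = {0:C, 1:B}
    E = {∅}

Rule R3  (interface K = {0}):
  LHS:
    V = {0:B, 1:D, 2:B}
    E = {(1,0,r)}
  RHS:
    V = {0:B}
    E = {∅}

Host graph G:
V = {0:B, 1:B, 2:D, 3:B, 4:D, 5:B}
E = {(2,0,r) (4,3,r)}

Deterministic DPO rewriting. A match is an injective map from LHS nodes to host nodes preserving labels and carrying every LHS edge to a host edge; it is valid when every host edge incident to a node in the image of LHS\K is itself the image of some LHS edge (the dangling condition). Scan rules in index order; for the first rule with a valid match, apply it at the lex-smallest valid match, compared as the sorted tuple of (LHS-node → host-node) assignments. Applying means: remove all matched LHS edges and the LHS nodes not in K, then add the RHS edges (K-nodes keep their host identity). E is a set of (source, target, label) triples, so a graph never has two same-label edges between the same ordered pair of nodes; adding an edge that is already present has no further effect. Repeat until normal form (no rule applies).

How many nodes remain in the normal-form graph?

Answer: 2

Steps:
[0] host  ⇒  6 nodes, 2 edges  {2-r->0 4-r->3}
[1] R3 @ {0↦0, 1↦2, 2↦1}  ⇒  4 nodes, 1 edges  {4-r->3}
[2] R3 @ {0↦3, 1↦4, 2↦0}  ⇒  2 nodes, 0 edges  {∅}
final graph: no rule applies after step 2
NF nodes: {3:B, 5:B}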